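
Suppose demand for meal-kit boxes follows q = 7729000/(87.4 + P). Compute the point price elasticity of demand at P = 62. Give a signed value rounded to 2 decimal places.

dq/dP = −7729000/(87.4 + P)² = -346.276. At P = 62, q = 51733.6.
Ed = (dq/dP)·(P/q) = (-346.276) × (62/51733.6) = -0.4149…

-0.41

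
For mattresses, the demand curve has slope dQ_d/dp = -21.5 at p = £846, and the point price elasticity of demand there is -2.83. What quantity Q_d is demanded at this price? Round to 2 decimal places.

6427.21

Ed = (dQ_d/dp)·(p/Q_d) ⇒ Q_d = (dQ_d/dp)·p/Ed = (-21.5)·846/(-2.83) = 6427.2084…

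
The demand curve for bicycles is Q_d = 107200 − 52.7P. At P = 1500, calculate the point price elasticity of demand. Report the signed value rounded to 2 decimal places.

dQ_d/dP = −52.7. At P = 1500, Q_d = 107200 − 52.7(1500) = 28150.
Ed = (dQ_d/dP)·(P/Q_d) = −52.7 × (1500/28150) = -2.8081…

-2.81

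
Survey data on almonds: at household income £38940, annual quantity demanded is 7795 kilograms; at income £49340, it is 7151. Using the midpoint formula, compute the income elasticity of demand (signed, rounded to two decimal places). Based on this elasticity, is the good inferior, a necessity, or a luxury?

%ΔQ = (7151 − 7795)/[( 7795 + 7151)/2] = -644/7473 = -0.086176…
%ΔIncome = (49340 − 38940)/[( 38940 + 49340)/2] = 10400/44140 = 0.235613…
E_income = (-644/7473) / (10400/44140) = -0.3657…
E_income < 0 ⇒ inferior good.

-0.37; inferior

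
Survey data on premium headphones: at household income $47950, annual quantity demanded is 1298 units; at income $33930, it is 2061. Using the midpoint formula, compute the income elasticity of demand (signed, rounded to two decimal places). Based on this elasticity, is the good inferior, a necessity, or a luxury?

%ΔQ = (2061 − 1298)/[( 1298 + 2061)/2] = 763/1679.5 = 0.454301…
%ΔIncome = (33930 − 47950)/[( 47950 + 33930)/2] = -14020/40940 = -0.342452…
E_income = (763/1679.5) / (-14020/40940) = -1.3266…
E_income < 0 ⇒ inferior good.

-1.33; inferior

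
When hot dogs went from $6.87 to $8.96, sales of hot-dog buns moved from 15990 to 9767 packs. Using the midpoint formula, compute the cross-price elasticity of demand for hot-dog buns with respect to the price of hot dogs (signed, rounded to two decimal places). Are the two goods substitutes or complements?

-1.83; complements

%ΔQ_{hot-dog buns} = (9767 − 15990)/avg = -6223/12878.5 = -0.483208…
%ΔP_{hot dogs} = (8.96 − 6.87)/avg = 2.09/7.915 = 0.264055…
E_cross = (-6223/12878.5) / (2.09/7.915) = -1.8299…
E_cross < 0 ⇒ the goods are complements.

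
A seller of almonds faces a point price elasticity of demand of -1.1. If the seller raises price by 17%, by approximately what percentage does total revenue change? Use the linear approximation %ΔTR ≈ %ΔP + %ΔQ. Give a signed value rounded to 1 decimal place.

-1.7%

%ΔQ ≈ Ed × %ΔP = (-1.1) × (+17%) = -18.7000%
%ΔTR ≈ %ΔP + %ΔQ = (+17%) + (-18.7000%) = -1.7000%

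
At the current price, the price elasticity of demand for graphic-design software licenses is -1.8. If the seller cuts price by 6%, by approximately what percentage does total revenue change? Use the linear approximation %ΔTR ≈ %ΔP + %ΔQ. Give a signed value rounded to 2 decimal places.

%ΔQ ≈ Ed × %ΔP = (-1.8) × (-6%) = +10.8000%
%ΔTR ≈ %ΔP + %ΔQ = (-6%) + (+10.8000%) = +4.8000%

+4.80%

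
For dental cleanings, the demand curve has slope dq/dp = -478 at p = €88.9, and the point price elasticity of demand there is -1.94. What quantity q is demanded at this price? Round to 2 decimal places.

Ed = (dq/dp)·(p/q) ⇒ q = (dq/dp)·p/Ed = (-478)·88.9/(-1.94) = 21904.2268…

21904.23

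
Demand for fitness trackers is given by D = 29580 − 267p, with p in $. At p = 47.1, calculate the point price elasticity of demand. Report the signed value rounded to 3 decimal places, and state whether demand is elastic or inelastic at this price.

-0.740; inelastic

dD/dp = −267. At p = 47.1, D = 29580 − 267(47.1) = 17004.3.
Ed = (dD/dp)·(p/D) = −267 × (47.1/17004.3) = -0.73955…
|Ed| = 0.740 < 1, so demand is inelastic.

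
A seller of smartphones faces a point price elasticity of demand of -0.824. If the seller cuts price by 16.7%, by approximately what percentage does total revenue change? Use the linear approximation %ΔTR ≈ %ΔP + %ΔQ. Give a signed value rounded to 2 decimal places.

%ΔQ ≈ Ed × %ΔP = (-0.824) × (-16.7%) = +13.7608%
%ΔTR ≈ %ΔP + %ΔQ = (-16.7%) + (+13.7608%) = -2.9392%

-2.94%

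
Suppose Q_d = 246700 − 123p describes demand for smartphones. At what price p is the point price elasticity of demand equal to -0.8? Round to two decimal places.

Ed = −123p/(246700 − 123p). Set this equal to -0.8:
123p = 0.8·(246700 − 123p) ⇒ 123p(1 + 0.8) = 0.8·246700
p = 0.8·246700 / (123·1.8) = 891.4182…

891.42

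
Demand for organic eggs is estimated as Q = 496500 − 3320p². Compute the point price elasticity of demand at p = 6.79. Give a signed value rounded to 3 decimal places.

dQ/dp = −2·3320·p = -45085.6. At p = 6.79, Q = 343434.388.
Ed = (dQ/dp)·(p/Q) = (-45085.6) × (6.79/343434.388) = -0.89138…

-0.891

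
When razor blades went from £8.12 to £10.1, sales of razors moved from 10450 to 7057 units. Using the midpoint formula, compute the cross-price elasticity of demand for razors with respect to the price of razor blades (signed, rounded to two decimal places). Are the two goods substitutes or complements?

%ΔQ_{razors} = (7057 − 10450)/avg = -3393/8753.5 = -0.387616…
%ΔP_{razor blades} = (10.1 − 8.12)/avg = 1.98/9.11 = 0.217343…
E_cross = (-3393/8753.5) / (1.98/9.11) = -1.7834…
E_cross < 0 ⇒ the goods are complements.

-1.78; complements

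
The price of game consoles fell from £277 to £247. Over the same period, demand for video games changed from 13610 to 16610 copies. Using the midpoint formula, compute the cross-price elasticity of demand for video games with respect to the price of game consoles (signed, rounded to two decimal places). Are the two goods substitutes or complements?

%ΔQ_{video games} = (16610 − 13610)/avg = 3000/15110 = 0.198544…
%ΔP_{game consoles} = (247 − 277)/avg = -30/262 = -0.114503…
E_cross = (3000/15110) / (-30/262) = -1.7339…
E_cross < 0 ⇒ the goods are complements.

-1.73; complements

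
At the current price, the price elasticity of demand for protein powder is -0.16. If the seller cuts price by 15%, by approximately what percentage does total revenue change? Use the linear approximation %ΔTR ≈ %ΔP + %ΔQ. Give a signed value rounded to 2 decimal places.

-12.60%

%ΔQ ≈ Ed × %ΔP = (-0.16) × (-15%) = +2.4000%
%ΔTR ≈ %ΔP + %ΔQ = (-15%) + (+2.4000%) = -12.6000%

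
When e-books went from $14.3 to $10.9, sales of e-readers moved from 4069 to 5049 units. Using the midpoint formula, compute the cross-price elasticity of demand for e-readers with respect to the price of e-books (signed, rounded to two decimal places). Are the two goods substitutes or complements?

%ΔQ_{e-readers} = (5049 − 4069)/avg = 980/4559 = 0.214959…
%ΔP_{e-books} = (10.9 − 14.3)/avg = -3.4/12.6 = -0.269841…
E_cross = (980/4559) / (-3.4/12.6) = -0.7966…
E_cross < 0 ⇒ the goods are complements.

-0.80; complements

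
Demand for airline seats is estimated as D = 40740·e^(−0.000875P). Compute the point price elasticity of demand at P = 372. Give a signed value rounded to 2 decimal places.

-0.33

dD/dP = −0.000875·D = -25.7434. At P = 372, D = 29421.1.
Ed = (dD/dP)·(P/D) = (-25.7434) × (372/29421.1) = -0.3255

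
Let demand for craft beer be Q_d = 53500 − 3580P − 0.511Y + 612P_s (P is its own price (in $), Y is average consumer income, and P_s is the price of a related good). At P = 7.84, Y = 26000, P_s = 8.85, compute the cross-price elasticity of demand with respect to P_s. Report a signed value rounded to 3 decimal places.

0.308

At the given values, Q_d = 53500 − 3580(7.84) − 0.511(26000) + 612(8.85) = 17563.
∂Q_d/∂P_s = 612.
E = (612) × (8.85/17563) = 0.30838…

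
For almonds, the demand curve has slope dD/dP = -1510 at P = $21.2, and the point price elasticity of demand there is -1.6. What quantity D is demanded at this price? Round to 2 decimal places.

Ed = (dD/dP)·(P/D) ⇒ D = (dD/dP)·P/Ed = (-1510)·21.2/(-1.6) = 20007.5

20007.50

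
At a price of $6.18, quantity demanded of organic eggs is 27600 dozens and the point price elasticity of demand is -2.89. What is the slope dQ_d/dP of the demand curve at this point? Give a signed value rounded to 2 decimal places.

-12906.80

Ed = (dQ_d/dP)·(P/Q_d) ⇒ dQ_d/dP = Ed·Q_d/P = (-2.89)·27600/6.18 = -12906.7961…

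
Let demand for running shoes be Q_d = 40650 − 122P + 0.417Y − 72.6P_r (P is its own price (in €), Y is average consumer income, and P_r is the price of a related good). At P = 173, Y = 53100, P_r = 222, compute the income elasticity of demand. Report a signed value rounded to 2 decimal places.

At the given values, Q_d = 40650 − 122(173) + 0.417(53100) − 72.6(222) = 25569.5.
∂Q_d/∂Y = 0.417.
E = (0.417) × (53100/25569.5) = 0.8659…

0.87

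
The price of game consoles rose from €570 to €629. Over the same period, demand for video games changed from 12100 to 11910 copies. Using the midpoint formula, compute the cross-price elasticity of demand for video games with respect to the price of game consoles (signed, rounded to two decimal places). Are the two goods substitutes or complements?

%ΔQ_{video games} = (11910 − 12100)/avg = -190/12005 = -0.015826…
%ΔP_{game consoles} = (629 − 570)/avg = 59/599.5 = 0.098415…
E_cross = (-190/12005) / (59/599.5) = -0.1608…
E_cross < 0 ⇒ the goods are complements.

-0.16; complements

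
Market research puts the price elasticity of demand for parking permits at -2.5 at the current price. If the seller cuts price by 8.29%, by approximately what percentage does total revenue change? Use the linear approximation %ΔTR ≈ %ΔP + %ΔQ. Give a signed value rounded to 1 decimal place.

+12.4%

%ΔQ ≈ Ed × %ΔP = (-2.5) × (-8.29%) = +20.7250%
%ΔTR ≈ %ΔP + %ΔQ = (-8.29%) + (+20.7250%) = +12.4350%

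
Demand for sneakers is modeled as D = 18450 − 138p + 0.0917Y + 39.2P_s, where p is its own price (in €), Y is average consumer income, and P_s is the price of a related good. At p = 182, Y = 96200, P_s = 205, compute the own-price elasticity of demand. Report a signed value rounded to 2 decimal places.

-2.46

At the given values, D = 18450 − 138(182) + 0.0917(96200) + 39.2(205) = 10191.54.
∂D/∂p = −138.
E = (-138) × (182/10191.54) = -2.4643…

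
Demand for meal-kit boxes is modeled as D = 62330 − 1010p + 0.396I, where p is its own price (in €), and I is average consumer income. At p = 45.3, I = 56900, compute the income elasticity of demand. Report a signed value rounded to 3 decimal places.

At the given values, D = 62330 − 1010(45.3) + 0.396(56900) = 39109.4.
∂D/∂I = 0.396.
E = (0.396) × (56900/39109.4) = 0.57613…

0.576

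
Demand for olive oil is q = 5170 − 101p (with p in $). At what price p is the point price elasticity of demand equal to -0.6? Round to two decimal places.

19.20

Ed = −101p/(5170 − 101p). Set this equal to -0.6:
101p = 0.6·(5170 − 101p) ⇒ 101p(1 + 0.6) = 0.6·5170
p = 0.6·5170 / (101·1.6) = 19.1955…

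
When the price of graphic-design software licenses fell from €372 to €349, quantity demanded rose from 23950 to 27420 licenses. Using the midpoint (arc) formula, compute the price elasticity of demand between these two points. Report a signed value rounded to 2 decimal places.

-2.12

%ΔQ = (27420 − 23950) / [(23950 + 27420)/2] = 3470/25685 = 0.135098…
%ΔP = (349 − 372) / [(372 + 349)/2] = -23/360.5 = -0.063800…
Arc Ed = %ΔQ / %ΔP = (3470/25685) / (-23/360.5) = -2.1175…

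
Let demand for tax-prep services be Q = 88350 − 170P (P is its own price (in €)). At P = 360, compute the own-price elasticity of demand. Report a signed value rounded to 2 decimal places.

-2.25

At the given values, Q = 88350 − 170(360) = 27150.
∂Q/∂P = −170.
E = (-170) × (360/27150) = -2.2541…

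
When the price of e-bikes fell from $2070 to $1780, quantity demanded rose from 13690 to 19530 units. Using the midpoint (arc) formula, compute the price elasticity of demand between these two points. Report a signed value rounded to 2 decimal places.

%ΔQ = (19530 − 13690) / [(13690 + 19530)/2] = 5840/16610 = 0.351595…
%ΔP = (1780 − 2070) / [(2070 + 1780)/2] = -290/1925 = -0.150649…
Arc Ed = %ΔQ / %ΔP = (5840/16610) / (-290/1925) = -2.3338…

-2.33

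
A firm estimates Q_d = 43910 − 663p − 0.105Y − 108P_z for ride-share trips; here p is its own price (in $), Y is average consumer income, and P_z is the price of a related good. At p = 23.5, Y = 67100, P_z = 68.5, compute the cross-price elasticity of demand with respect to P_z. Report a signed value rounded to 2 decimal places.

At the given values, Q_d = 43910 − 663(23.5) − 0.105(67100) − 108(68.5) = 13886.
∂Q_d/∂P_z = -108.
E = (-108) × (68.5/13886) = -0.5327…

-0.53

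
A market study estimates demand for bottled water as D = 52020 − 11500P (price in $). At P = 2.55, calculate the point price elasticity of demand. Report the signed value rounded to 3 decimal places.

-1.292

dD/dP = −11500. At P = 2.55, D = 52020 − 11500(2.55) = 22695.
Ed = (dD/dP)·(P/D) = −11500 × (2.55/22695) = -1.29213…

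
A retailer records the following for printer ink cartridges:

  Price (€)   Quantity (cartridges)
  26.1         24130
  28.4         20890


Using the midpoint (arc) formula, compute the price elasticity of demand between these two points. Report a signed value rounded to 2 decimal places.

-1.71

%ΔQ = (20890 − 24130) / [(24130 + 20890)/2] = -3240/22510 = -0.143936…
%ΔP = (28.4 − 26.1) / [(26.1 + 28.4)/2] = 2.3/27.25 = 0.084403…
Arc Ed = %ΔQ / %ΔP = (-3240/22510) / (2.3/27.25) = -1.7053…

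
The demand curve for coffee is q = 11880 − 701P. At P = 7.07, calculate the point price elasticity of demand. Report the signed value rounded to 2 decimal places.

dq/dP = −701. At P = 7.07, q = 11880 − 701(7.07) = 6923.93.
Ed = (dq/dP)·(P/q) = −701 × (7.07/6923.93) = -0.7157…

-0.72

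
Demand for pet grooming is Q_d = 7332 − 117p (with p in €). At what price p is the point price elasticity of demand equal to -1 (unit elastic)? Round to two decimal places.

Ed = −117p/(7332 − 117p). Set this equal to -1:
117p = 1·(7332 − 117p) ⇒ 117p(1 + 1) = 1·7332
p = 1·7332 / (117·2) = 31.3333…

31.33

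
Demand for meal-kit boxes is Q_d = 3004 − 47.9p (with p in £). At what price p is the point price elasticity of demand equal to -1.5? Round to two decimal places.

37.63

Ed = −47.9p/(3004 − 47.9p). Set this equal to -1.5:
47.9p = 1.5·(3004 − 47.9p) ⇒ 47.9p(1 + 1.5) = 1.5·3004
p = 1.5·3004 / (47.9·2.5) = 37.6283…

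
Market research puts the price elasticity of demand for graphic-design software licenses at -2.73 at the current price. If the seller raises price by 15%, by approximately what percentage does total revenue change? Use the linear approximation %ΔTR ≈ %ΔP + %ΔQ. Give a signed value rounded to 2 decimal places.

-25.95%

%ΔQ ≈ Ed × %ΔP = (-2.73) × (+15%) = -40.9500%
%ΔTR ≈ %ΔP + %ΔQ = (+15%) + (-40.9500%) = -25.9500%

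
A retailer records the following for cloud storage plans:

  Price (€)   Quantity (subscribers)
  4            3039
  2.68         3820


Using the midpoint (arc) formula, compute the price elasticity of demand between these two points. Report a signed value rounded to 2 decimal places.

-0.58

%ΔQ = (3820 − 3039) / [(3039 + 3820)/2] = 781/3429.5 = 0.227729…
%ΔP = (2.68 − 4) / [(4 + 2.68)/2] = -1.32/3.34 = -0.395209…
Arc Ed = %ΔQ / %ΔP = (781/3429.5) / (-1.32/3.34) = -0.5762…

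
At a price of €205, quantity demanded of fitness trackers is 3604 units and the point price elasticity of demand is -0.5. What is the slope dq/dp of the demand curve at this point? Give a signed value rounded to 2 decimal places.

Ed = (dq/dp)·(p/q) ⇒ dq/dp = Ed·q/p = (-0.5)·3604/205 = -8.7902…

-8.79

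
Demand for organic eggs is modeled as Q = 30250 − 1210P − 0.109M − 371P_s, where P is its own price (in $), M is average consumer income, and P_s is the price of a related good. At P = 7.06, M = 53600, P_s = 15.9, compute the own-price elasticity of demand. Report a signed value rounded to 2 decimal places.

-0.86

At the given values, Q = 30250 − 1210(7.06) − 0.109(53600) − 371(15.9) = 9966.1.
∂Q/∂P = −1210.
E = (-1210) × (7.06/9966.1) = -0.8571…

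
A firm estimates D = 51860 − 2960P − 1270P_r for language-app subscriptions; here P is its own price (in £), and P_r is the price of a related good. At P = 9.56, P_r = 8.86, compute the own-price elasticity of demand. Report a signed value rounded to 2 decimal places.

-2.30

At the given values, D = 51860 − 2960(9.56) − 1270(8.86) = 12310.2.
∂D/∂P = −2960.
E = (-2960) × (9.56/12310.2) = -2.2987…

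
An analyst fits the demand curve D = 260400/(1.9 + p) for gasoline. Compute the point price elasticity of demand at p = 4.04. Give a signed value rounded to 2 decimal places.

-0.68

dD/dp = −260400/(1.9 + p)² = -7380.2. At p = 4.04, D = 43838.4.
Ed = (dD/dp)·(p/D) = (-7380.2) × (4.04/43838.4) = -0.6801…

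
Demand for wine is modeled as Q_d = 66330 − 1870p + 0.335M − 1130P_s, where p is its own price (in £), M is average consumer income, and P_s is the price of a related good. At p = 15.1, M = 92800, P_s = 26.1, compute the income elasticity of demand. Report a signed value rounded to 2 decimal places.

0.78

At the given values, Q_d = 66330 − 1870(15.1) + 0.335(92800) − 1130(26.1) = 39688.
∂Q_d/∂M = 0.335.
E = (0.335) × (92800/39688) = 0.7833…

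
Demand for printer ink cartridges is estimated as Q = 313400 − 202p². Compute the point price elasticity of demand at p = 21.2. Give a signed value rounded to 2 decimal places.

-0.82

dQ/dp = −2·202·p = -8564.8. At p = 21.2, Q = 222613.12.
Ed = (dQ/dp)·(p/Q) = (-8564.8) × (21.2/222613.12) = -0.8156…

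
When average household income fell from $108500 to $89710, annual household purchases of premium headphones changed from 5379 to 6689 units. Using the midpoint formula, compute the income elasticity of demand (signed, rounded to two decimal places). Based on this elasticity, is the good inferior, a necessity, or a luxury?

-1.15; inferior

%ΔQ = (6689 − 5379)/[( 5379 + 6689)/2] = 1310/6034 = 0.217103…
%ΔIncome = (89710 − 108500)/[( 108500 + 89710)/2] = -18790/99105 = -0.189596…
E_income = (1310/6034) / (-18790/99105) = -1.1450…
E_income < 0 ⇒ inferior good.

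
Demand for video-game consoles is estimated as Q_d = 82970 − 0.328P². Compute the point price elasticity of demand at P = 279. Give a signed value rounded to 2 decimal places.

-0.89

dQ_d/dP = −2·0.328·P = -183.024. At P = 279, Q_d = 57438.152.
Ed = (dQ_d/dP)·(P/Q_d) = (-183.024) × (279/57438.152) = -0.8890…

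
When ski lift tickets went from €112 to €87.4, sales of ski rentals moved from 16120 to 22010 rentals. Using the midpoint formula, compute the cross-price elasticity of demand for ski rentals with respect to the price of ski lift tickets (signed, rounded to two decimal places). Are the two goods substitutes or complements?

%ΔQ_{ski rentals} = (22010 − 16120)/avg = 5890/19065 = 0.308943…
%ΔP_{ski lift tickets} = (87.4 − 112)/avg = -24.6/99.7 = -0.246740…
E_cross = (5890/19065) / (-24.6/99.7) = -1.2520…
E_cross < 0 ⇒ the goods are complements.

-1.25; complements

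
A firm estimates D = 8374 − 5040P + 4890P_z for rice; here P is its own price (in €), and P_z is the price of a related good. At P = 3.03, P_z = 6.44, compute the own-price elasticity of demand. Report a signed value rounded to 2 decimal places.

At the given values, D = 8374 − 5040(3.03) + 4890(6.44) = 24594.4.
∂D/∂P = −5040.
E = (-5040) × (3.03/24594.4) = -0.6209…

-0.62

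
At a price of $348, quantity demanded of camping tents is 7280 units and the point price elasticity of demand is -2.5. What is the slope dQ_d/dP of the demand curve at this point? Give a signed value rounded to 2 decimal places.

-52.30

Ed = (dQ_d/dP)·(P/Q_d) ⇒ dQ_d/dP = Ed·Q_d/P = (-2.5)·7280/348 = -52.2988…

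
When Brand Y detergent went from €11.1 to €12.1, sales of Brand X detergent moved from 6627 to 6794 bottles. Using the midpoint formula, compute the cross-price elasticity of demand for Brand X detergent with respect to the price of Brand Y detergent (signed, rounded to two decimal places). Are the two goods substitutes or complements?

0.29; substitutes

%ΔQ_{Brand X detergent} = (6794 − 6627)/avg = 167/6710.5 = 0.024886…
%ΔP_{Brand Y detergent} = (12.1 − 11.1)/avg = 1/11.6 = 0.086206…
E_cross = (167/6710.5) / (1/11.6) = 0.2886…
E_cross > 0 ⇒ the goods are substitutes.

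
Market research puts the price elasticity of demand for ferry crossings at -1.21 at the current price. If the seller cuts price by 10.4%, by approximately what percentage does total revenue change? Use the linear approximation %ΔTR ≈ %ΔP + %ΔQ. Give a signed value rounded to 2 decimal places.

%ΔQ ≈ Ed × %ΔP = (-1.21) × (-10.4%) = +12.5840%
%ΔTR ≈ %ΔP + %ΔQ = (-10.4%) + (+12.5840%) = +2.1840%

+2.18%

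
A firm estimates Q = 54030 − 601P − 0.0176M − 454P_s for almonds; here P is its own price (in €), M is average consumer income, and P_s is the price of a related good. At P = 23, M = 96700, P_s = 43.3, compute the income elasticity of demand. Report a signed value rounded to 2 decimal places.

-0.09

At the given values, Q = 54030 − 601(23) − 0.0176(96700) − 454(43.3) = 18846.88.
∂Q/∂M = -0.0176.
E = (-0.0176) × (96700/18846.88) = -0.0903…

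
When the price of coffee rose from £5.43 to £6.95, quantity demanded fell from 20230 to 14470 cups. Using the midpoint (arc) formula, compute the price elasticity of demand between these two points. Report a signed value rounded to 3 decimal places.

%ΔQ = (14470 − 20230) / [(20230 + 14470)/2] = -5760/17350 = -0.331988…
%ΔP = (6.95 − 5.43) / [(5.43 + 6.95)/2] = 1.52/6.19 = 0.245557…
Arc Ed = %ΔQ / %ΔP = (-5760/17350) / (1.52/6.19) = -1.35197…

-1.352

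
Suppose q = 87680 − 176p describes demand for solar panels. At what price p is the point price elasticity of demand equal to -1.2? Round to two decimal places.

Ed = −176p/(87680 − 176p). Set this equal to -1.2:
176p = 1.2·(87680 − 176p) ⇒ 176p(1 + 1.2) = 1.2·87680
p = 1.2·87680 / (176·2.2) = 271.7355…

271.74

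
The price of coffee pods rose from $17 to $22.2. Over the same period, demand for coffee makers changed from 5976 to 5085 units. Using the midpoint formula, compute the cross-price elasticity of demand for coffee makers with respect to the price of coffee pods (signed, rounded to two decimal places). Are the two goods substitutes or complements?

%ΔQ_{coffee makers} = (5085 − 5976)/avg = -891/5530.5 = -0.161106…
%ΔP_{coffee pods} = (22.2 − 17)/avg = 5.2/19.6 = 0.265306…
E_cross = (-891/5530.5) / (5.2/19.6) = -0.6072…
E_cross < 0 ⇒ the goods are complements.

-0.61; complements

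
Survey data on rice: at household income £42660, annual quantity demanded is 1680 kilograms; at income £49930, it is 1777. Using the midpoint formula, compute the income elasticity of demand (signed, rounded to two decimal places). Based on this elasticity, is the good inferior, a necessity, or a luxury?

0.36; necessity

%ΔQ = (1777 − 1680)/[( 1680 + 1777)/2] = 97/1728.5 = 0.056118…
%ΔIncome = (49930 − 42660)/[( 42660 + 49930)/2] = 7270/46295 = 0.157036…
E_income = (97/1728.5) / (7270/46295) = 0.3573…
0 < E_income < 1 ⇒ normal good, necessity.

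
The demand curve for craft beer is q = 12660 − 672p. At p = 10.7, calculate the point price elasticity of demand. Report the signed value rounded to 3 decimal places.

dq/dp = −672. At p = 10.7, q = 12660 − 672(10.7) = 5469.6.
Ed = (dq/dp)·(p/q) = −672 × (10.7/5469.6) = -1.31461…

-1.315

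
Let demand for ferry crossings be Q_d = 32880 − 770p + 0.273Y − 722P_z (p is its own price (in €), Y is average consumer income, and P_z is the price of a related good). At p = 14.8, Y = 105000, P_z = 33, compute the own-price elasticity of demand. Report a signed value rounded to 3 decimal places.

-0.433

At the given values, Q_d = 32880 − 770(14.8) + 0.273(105000) − 722(33) = 26323.
∂Q_d/∂p = −770.
E = (-770) × (14.8/26323) = -0.43292…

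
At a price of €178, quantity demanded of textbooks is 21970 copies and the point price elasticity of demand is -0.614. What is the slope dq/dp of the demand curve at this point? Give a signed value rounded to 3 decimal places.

-75.784

Ed = (dq/dp)·(p/q) ⇒ dq/dp = Ed·q/p = (-0.614)·21970/178 = -75.78415…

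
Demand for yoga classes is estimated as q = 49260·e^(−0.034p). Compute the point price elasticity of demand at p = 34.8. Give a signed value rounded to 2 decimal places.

dq/dp = −0.034·q = -512.998. At p = 34.8, q = 15088.2.
Ed = (dq/dp)·(p/q) = (-512.998) × (34.8/15088.2) = -1.1832

-1.18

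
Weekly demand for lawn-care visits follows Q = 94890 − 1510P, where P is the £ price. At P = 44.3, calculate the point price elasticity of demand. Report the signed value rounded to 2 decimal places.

-2.39

dQ/dP = −1510. At P = 44.3, Q = 94890 − 1510(44.3) = 27997.
Ed = (dQ/dP)·(P/Q) = −1510 × (44.3/27997) = -2.3892…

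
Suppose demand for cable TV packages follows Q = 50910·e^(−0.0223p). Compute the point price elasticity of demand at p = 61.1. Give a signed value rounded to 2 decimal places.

dQ/dp = −0.0223·Q = -290.649. At p = 61.1, Q = 13033.6.
Ed = (dQ/dp)·(p/Q) = (-290.649) × (61.1/13033.6) = -1.3625…

-1.36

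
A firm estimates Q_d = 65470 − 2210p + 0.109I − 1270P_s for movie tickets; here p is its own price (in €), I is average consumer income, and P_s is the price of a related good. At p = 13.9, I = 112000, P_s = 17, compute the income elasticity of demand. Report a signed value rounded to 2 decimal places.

0.48

At the given values, Q_d = 65470 − 2210(13.9) + 0.109(112000) − 1270(17) = 25369.
∂Q_d/∂I = 0.109.
E = (0.109) × (112000/25369) = 0.4812…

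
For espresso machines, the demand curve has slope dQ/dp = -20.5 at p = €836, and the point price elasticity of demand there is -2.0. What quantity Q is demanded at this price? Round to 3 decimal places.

8569.000

Ed = (dQ/dp)·(p/Q) ⇒ Q = (dQ/dp)·p/Ed = (-20.5)·836/(-2.0) = 8569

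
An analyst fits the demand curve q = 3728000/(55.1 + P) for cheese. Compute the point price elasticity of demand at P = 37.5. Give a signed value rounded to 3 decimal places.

dq/dP = −3728000/(55.1 + P)² = -434.764. At P = 37.5, q = 40259.2.
Ed = (dq/dP)·(P/q) = (-434.764) × (37.5/40259.2) = -0.40496…

-0.405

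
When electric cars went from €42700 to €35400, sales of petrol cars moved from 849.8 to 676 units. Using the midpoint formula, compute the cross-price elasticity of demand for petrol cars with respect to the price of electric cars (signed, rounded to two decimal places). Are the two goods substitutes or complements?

%ΔQ_{petrol cars} = (676 − 849.8)/avg = -173.8/762.9 = -0.227814…
%ΔP_{electric cars} = (35400 − 42700)/avg = -7300/39050 = -0.186939…
E_cross = (-173.8/762.9) / (-7300/39050) = 1.2186…
E_cross > 0 ⇒ the goods are substitutes.

1.22; substitutes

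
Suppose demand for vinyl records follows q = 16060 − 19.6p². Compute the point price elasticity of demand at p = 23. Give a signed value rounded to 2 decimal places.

dq/dp = −2·19.6·p = -901.6. At p = 23, q = 5691.6.
Ed = (dq/dp)·(p/q) = (-901.6) × (23/5691.6) = -3.6434…

-3.64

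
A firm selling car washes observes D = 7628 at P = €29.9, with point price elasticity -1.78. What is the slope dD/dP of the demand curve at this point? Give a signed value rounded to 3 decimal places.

-454.108

Ed = (dD/dP)·(P/D) ⇒ dD/dP = Ed·D/P = (-1.78)·7628/29.9 = -454.10836…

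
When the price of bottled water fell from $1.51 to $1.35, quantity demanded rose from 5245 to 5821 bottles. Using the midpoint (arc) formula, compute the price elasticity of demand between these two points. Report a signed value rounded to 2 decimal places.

%ΔQ = (5821 − 5245) / [(5245 + 5821)/2] = 576/5533 = 0.104102…
%ΔP = (1.35 − 1.51) / [(1.51 + 1.35)/2] = -0.16/1.43 = -0.111888…
Arc Ed = %ΔQ / %ΔP = (576/5533) / (-0.16/1.43) = -0.9304…

-0.93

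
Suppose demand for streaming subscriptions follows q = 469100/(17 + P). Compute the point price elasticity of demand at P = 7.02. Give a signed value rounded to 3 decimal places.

dq/dP = −469100/(17 + P)² = -813.054. At P = 7.02, q = 19529.6.
Ed = (dq/dP)·(P/q) = (-813.054) × (7.02/19529.6) = -0.29225…

-0.292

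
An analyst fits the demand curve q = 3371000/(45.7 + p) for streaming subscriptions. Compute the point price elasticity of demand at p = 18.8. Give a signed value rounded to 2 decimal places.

dq/dp = −3371000/(45.7 + p)² = -810.288. At p = 18.8, q = 52263.6.
Ed = (dq/dp)·(p/q) = (-810.288) × (18.8/52263.6) = -0.2914…

-0.29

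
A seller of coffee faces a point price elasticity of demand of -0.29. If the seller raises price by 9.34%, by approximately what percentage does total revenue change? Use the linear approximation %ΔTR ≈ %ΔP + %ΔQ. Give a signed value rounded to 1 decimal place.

+6.6%

%ΔQ ≈ Ed × %ΔP = (-0.29) × (+9.34%) = -2.7086%
%ΔTR ≈ %ΔP + %ΔQ = (+9.34%) + (-2.7086%) = +6.6314%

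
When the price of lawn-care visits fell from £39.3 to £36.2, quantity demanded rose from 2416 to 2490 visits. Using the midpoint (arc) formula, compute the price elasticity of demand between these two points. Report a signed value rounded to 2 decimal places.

-0.37

%ΔQ = (2490 − 2416) / [(2416 + 2490)/2] = 74/2453 = 0.030167…
%ΔP = (36.2 − 39.3) / [(39.3 + 36.2)/2] = -3.1/37.75 = -0.082119…
Arc Ed = %ΔQ / %ΔP = (74/2453) / (-3.1/37.75) = -0.3673…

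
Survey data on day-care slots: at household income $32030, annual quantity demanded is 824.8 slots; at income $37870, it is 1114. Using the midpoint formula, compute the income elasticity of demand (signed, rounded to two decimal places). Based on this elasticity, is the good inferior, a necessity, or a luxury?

%ΔQ = (1114 − 824.8)/[( 824.8 + 1114)/2] = 289.2/969.4 = 0.298328…
%ΔIncome = (37870 − 32030)/[( 32030 + 37870)/2] = 5840/34950 = 0.167095…
E_income = (289.2/969.4) / (5840/34950) = 1.7853…
E_income > 1 ⇒ normal good, luxury.

1.79; luxury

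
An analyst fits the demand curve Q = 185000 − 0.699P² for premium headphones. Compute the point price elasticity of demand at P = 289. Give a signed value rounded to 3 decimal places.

dQ/dP = −2·0.699·P = -404.022. At P = 289, Q = 126618.821.
Ed = (dQ/dP)·(P/Q) = (-404.022) × (289/126618.821) = -0.92215…

-0.922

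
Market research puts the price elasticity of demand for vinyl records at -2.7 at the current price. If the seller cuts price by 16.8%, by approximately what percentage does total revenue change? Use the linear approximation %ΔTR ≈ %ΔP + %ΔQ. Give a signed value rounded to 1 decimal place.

%ΔQ ≈ Ed × %ΔP = (-2.7) × (-16.8%) = +45.3600%
%ΔTR ≈ %ΔP + %ΔQ = (-16.8%) + (+45.3600%) = +28.5600%

+28.6%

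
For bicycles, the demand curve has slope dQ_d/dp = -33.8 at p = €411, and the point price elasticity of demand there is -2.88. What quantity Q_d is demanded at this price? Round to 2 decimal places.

4823.54

Ed = (dQ_d/dp)·(p/Q_d) ⇒ Q_d = (dQ_d/dp)·p/Ed = (-33.8)·411/(-2.88) = 4823.5416…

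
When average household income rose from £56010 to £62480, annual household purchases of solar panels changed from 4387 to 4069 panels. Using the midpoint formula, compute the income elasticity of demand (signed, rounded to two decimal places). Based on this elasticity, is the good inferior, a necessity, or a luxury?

%ΔQ = (4069 − 4387)/[( 4387 + 4069)/2] = -318/4228 = -0.075212…
%ΔIncome = (62480 − 56010)/[( 56010 + 62480)/2] = 6470/59245 = 0.109207…
E_income = (-318/4228) / (6470/59245) = -0.6887…
E_income < 0 ⇒ inferior good.

-0.69; inferior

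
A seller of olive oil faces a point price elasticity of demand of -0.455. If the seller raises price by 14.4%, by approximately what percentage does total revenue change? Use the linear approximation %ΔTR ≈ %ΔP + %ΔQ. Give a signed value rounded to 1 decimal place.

+7.8%

%ΔQ ≈ Ed × %ΔP = (-0.455) × (+14.4%) = -6.5520%
%ΔTR ≈ %ΔP + %ΔQ = (+14.4%) + (-6.5520%) = +7.8480%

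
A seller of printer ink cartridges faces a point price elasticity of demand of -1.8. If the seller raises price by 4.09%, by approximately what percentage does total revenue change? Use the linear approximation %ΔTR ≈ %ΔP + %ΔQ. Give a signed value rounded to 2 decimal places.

%ΔQ ≈ Ed × %ΔP = (-1.8) × (+4.09%) = -7.3620%
%ΔTR ≈ %ΔP + %ΔQ = (+4.09%) + (-7.3620%) = -3.2720%

-3.27%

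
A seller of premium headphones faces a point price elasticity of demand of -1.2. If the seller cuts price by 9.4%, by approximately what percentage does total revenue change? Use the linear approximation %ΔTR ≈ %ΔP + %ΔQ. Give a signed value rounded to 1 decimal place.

%ΔQ ≈ Ed × %ΔP = (-1.2) × (-9.4%) = +11.2800%
%ΔTR ≈ %ΔP + %ΔQ = (-9.4%) + (+11.2800%) = +1.8800%

+1.9%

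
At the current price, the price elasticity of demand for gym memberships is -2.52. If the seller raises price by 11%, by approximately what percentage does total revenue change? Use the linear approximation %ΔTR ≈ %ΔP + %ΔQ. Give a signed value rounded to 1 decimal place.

-16.7%

%ΔQ ≈ Ed × %ΔP = (-2.52) × (+11%) = -27.7200%
%ΔTR ≈ %ΔP + %ΔQ = (+11%) + (-27.7200%) = -16.7200%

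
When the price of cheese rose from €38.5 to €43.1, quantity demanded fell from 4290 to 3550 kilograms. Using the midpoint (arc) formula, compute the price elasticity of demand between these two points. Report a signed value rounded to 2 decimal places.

%ΔQ = (3550 − 4290) / [(4290 + 3550)/2] = -740/3920 = -0.188775…
%ΔP = (43.1 − 38.5) / [(38.5 + 43.1)/2] = 4.6/40.8 = 0.112745…
Arc Ed = %ΔQ / %ΔP = (-740/3920) / (4.6/40.8) = -1.6743…

-1.67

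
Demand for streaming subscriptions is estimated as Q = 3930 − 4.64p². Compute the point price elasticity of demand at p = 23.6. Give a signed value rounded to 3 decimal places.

-3.841

dQ/dp = −2·4.64·p = -219.008. At p = 23.6, Q = 1345.7056.
Ed = (dQ/dp)·(p/Q) = (-219.008) × (23.6/1345.7056) = -3.84080…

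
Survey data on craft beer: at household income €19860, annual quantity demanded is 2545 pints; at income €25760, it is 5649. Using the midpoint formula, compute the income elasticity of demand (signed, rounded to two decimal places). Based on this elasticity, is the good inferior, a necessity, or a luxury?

%ΔQ = (5649 − 2545)/[( 2545 + 5649)/2] = 3104/4097 = 0.757627…
%ΔIncome = (25760 − 19860)/[( 19860 + 25760)/2] = 5900/22810 = 0.258658…
E_income = (3104/4097) / (5900/22810) = 2.9290…
E_income > 1 ⇒ normal good, luxury.

2.93; luxury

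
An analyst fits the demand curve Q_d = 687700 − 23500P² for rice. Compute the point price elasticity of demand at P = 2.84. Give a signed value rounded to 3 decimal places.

-0.761

dQ_d/dP = −2·23500·P = -133480. At P = 2.84, Q_d = 498158.4.
Ed = (dQ_d/dP)·(P/Q_d) = (-133480) × (2.84/498158.4) = -0.76096…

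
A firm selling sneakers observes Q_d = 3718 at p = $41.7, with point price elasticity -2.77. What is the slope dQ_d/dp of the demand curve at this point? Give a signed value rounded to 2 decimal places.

-246.98

Ed = (dQ_d/dp)·(p/Q_d) ⇒ dQ_d/dp = Ed·Q_d/p = (-2.77)·3718/41.7 = -246.9750…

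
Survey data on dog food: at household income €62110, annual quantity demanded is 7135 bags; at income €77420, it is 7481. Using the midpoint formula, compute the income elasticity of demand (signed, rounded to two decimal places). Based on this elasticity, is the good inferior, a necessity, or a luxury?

%ΔQ = (7481 − 7135)/[( 7135 + 7481)/2] = 346/7308 = 0.047345…
%ΔIncome = (77420 − 62110)/[( 62110 + 77420)/2] = 15310/69765 = 0.219451…
E_income = (346/7308) / (15310/69765) = 0.2157…
0 < E_income < 1 ⇒ normal good, necessity.

0.22; necessity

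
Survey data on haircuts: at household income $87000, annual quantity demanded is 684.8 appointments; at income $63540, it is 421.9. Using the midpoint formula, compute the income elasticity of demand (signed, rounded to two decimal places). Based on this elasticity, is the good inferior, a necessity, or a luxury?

1.52; luxury

%ΔQ = (421.9 − 684.8)/[( 684.8 + 421.9)/2] = -262.9/553.35 = -0.475106…
%ΔIncome = (63540 − 87000)/[( 87000 + 63540)/2] = -23460/75270 = -0.311677…
E_income = (-262.9/553.35) / (-23460/75270) = 1.5243…
E_income > 1 ⇒ normal good, luxury.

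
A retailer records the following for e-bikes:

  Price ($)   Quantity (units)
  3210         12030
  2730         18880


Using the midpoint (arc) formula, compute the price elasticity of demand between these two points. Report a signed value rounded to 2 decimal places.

-2.74

%ΔQ = (18880 − 12030) / [(12030 + 18880)/2] = 6850/15455 = 0.443222…
%ΔP = (2730 − 3210) / [(3210 + 2730)/2] = -480/2970 = -0.161616…
Arc Ed = %ΔQ / %ΔP = (6850/15455) / (-480/2970) = -2.7424…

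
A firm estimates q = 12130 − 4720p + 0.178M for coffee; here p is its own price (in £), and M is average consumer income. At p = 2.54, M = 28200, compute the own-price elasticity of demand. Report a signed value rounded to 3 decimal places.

-2.323

At the given values, q = 12130 − 4720(2.54) + 0.178(28200) = 5160.8.
∂q/∂p = −4720.
E = (-4720) × (2.54/5160.8) = -2.32305…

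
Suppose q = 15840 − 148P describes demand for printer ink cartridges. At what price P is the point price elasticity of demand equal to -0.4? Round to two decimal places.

30.58

Ed = −148P/(15840 − 148P). Set this equal to -0.4:
148P = 0.4·(15840 − 148P) ⇒ 148P(1 + 0.4) = 0.4·15840
P = 0.4·15840 / (148·1.4) = 30.5791…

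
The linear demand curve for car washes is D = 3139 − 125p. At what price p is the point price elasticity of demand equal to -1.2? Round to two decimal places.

13.70

Ed = −125p/(3139 − 125p). Set this equal to -1.2:
125p = 1.2·(3139 − 125p) ⇒ 125p(1 + 1.2) = 1.2·3139
p = 1.2·3139 / (125·2.2) = 13.6974…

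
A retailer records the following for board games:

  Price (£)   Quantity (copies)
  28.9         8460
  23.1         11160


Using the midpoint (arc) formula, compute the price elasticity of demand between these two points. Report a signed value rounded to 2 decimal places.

%ΔQ = (11160 − 8460) / [(8460 + 11160)/2] = 2700/9810 = 0.275229…
%ΔP = (23.1 − 28.9) / [(28.9 + 23.1)/2] = -5.8/26 = -0.223076…
Arc Ed = %ΔQ / %ΔP = (2700/9810) / (-5.8/26) = -1.2337…

-1.23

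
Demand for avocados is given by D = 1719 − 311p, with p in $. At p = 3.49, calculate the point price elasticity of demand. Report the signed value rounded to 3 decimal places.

dD/dp = −311. At p = 3.49, D = 1719 − 311(3.49) = 633.61.
Ed = (dD/dp)·(p/D) = −311 × (3.49/633.61) = -1.71302…

-1.713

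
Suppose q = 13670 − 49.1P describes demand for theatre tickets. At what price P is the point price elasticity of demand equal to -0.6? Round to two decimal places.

104.40

Ed = −49.1P/(13670 − 49.1P). Set this equal to -0.6:
49.1P = 0.6·(13670 − 49.1P) ⇒ 49.1P(1 + 0.6) = 0.6·13670
P = 0.6·13670 / (49.1·1.6) = 104.4042…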